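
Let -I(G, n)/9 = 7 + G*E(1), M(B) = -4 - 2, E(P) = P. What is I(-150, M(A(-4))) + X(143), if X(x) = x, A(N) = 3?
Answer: 1430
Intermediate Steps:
M(B) = -6
I(G, n) = -63 - 9*G (I(G, n) = -9*(7 + G*1) = -9*(7 + G) = -63 - 9*G)
I(-150, M(A(-4))) + X(143) = (-63 - 9*(-150)) + 143 = (-63 + 1350) + 143 = 1287 + 143 = 1430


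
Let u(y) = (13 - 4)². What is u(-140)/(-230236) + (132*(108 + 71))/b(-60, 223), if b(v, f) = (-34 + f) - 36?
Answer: 1813334605/11742036 ≈ 154.43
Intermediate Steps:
u(y) = 81 (u(y) = 9² = 81)
b(v, f) = -70 + f
u(-140)/(-230236) + (132*(108 + 71))/b(-60, 223) = 81/(-230236) + (132*(108 + 71))/(-70 + 223) = 81*(-1/230236) + (132*179)/153 = -81/230236 + 23628*(1/153) = -81/230236 + 7876/51 = 1813334605/11742036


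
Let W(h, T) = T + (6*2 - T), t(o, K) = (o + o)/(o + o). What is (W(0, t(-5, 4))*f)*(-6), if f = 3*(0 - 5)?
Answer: 1080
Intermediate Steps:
f = -15 (f = 3*(-5) = -15)
t(o, K) = 1 (t(o, K) = (2*o)/((2*o)) = (2*o)*(1/(2*o)) = 1)
W(h, T) = 12 (W(h, T) = T + (12 - T) = 12)
(W(0, t(-5, 4))*f)*(-6) = (12*(-15))*(-6) = -180*(-6) = 1080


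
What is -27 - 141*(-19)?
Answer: 2652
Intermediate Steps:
-27 - 141*(-19) = -27 + 2679 = 2652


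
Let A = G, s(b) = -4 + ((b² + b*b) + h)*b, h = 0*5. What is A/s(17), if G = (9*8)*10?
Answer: 120/1637 ≈ 0.073305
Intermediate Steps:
h = 0
G = 720 (G = 72*10 = 720)
s(b) = -4 + 2*b³ (s(b) = -4 + ((b² + b*b) + 0)*b = -4 + ((b² + b²) + 0)*b = -4 + (2*b² + 0)*b = -4 + (2*b²)*b = -4 + 2*b³)
A = 720
A/s(17) = 720/(-4 + 2*17³) = 720/(-4 + 2*4913) = 720/(-4 + 9826) = 720/9822 = 720*(1/9822) = 120/1637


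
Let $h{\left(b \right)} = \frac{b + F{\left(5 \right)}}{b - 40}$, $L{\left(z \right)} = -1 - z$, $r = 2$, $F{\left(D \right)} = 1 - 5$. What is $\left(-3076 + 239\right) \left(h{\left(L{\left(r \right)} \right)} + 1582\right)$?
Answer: $- \frac{193009621}{43} \approx -4.4886 \cdot 10^{6}$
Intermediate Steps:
$F{\left(D \right)} = -4$
$h{\left(b \right)} = \frac{-4 + b}{-40 + b}$ ($h{\left(b \right)} = \frac{b - 4}{b - 40} = \frac{-4 + b}{-40 + b}$)
$\left(-3076 + 239\right) \left(h{\left(L{\left(r \right)} \right)} + 1582\right) = \left(-3076 + 239\right) \left(\frac{-4 - 3}{-40 - 3} + 1582\right) = - 2837 \left(\frac{-4 - 3}{-40 - 3} + 1582\right) = - 2837 \left(\frac{1}{-43} \left(-7\right) + 1582\right) = - 2837 \left(\left(- \frac{1}{43}\right) \left(-7\right) + 1582\right) = - 2837 \left(\frac{7}{43} + 1582\right) = \left(-2837\right) \frac{68033}{43} = - \frac{193009621}{43}$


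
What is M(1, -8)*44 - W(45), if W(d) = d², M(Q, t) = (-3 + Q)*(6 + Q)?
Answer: -2641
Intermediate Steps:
M(1, -8)*44 - W(45) = (-18 + 1² + 3*1)*44 - 1*45² = (-18 + 1 + 3)*44 - 1*2025 = -14*44 - 2025 = -616 - 2025 = -2641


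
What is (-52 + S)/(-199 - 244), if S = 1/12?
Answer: 623/5316 ≈ 0.11719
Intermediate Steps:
S = 1/12 ≈ 0.083333
(-52 + S)/(-199 - 244) = (-52 + 1/12)/(-199 - 244) = -623/12/(-443) = -623/12*(-1/443) = 623/5316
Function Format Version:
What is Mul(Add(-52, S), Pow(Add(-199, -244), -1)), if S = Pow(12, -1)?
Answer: Rational(623, 5316) ≈ 0.11719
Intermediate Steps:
S = Rational(1, 12) ≈ 0.083333
Mul(Add(-52, S), Pow(Add(-199, -244), -1)) = Mul(Add(-52, Rational(1, 12)), Pow(Add(-199, -244), -1)) = Mul(Rational(-623, 12), Pow(-443, -1)) = Mul(Rational(-623, 12), Rational(-1, 443)) = Rational(623, 5316)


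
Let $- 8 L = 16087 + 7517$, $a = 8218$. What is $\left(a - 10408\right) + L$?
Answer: $- \frac{10281}{2} \approx -5140.5$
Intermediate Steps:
$L = - \frac{5901}{2}$ ($L = - \frac{16087 + 7517}{8} = \left(- \frac{1}{8}\right) 23604 = - \frac{5901}{2} \approx -2950.5$)
$\left(a - 10408\right) + L = \left(8218 - 10408\right) - \frac{5901}{2} = -2190 - \frac{5901}{2} = - \frac{10281}{2}$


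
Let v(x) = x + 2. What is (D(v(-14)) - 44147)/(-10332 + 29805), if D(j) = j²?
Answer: -44003/19473 ≈ -2.2597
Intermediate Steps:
v(x) = 2 + x
(D(v(-14)) - 44147)/(-10332 + 29805) = ((2 - 14)² - 44147)/(-10332 + 29805) = ((-12)² - 44147)/19473 = (144 - 44147)*(1/19473) = -44003*1/19473 = -44003/19473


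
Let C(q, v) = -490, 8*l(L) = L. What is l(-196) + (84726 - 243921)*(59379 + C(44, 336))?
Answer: -18749668759/2 ≈ -9.3748e+9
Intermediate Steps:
l(L) = L/8
l(-196) + (84726 - 243921)*(59379 + C(44, 336)) = (⅛)*(-196) + (84726 - 243921)*(59379 - 490) = -49/2 - 159195*58889 = -49/2 - 9374834355 = -18749668759/2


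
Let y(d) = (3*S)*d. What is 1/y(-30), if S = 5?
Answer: -1/450 ≈ -0.0022222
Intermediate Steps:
y(d) = 15*d (y(d) = (3*5)*d = 15*d)
1/y(-30) = 1/(15*(-30)) = 1/(-450) = -1/450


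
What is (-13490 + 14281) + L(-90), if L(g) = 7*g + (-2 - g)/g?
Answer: 7201/45 ≈ 160.02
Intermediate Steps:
L(g) = 7*g + (-2 - g)/g
(-13490 + 14281) + L(-90) = (-13490 + 14281) + (-1 - 2/(-90) + 7*(-90)) = 791 + (-1 - 2*(-1/90) - 630) = 791 + (-1 + 1/45 - 630) = 791 - 28394/45 = 7201/45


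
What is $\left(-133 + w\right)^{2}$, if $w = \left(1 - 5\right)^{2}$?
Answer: $13689$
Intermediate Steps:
$w = 16$ ($w = \left(-4\right)^{2} = 16$)
$\left(-133 + w\right)^{2} = \left(-133 + 16\right)^{2} = \left(-117\right)^{2} = 13689$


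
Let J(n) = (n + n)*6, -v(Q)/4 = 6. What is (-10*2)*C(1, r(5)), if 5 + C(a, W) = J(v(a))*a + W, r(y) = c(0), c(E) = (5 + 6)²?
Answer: 3440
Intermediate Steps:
v(Q) = -24 (v(Q) = -4*6 = -24)
J(n) = 12*n (J(n) = (2*n)*6 = 12*n)
c(E) = 121 (c(E) = 11² = 121)
r(y) = 121
C(a, W) = -5 + W - 288*a (C(a, W) = -5 + ((12*(-24))*a + W) = -5 + (-288*a + W) = -5 + (W - 288*a) = -5 + W - 288*a)
(-10*2)*C(1, r(5)) = (-10*2)*(-5 + 121 - 288*1) = -20*(-5 + 121 - 288) = -20*(-172) = 3440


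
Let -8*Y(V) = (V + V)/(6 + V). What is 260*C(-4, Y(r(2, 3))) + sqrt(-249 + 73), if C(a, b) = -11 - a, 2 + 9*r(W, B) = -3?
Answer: -1820 + 4*I*sqrt(11) ≈ -1820.0 + 13.266*I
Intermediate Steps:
r(W, B) = -5/9 (r(W, B) = -2/9 + (1/9)*(-3) = -2/9 - 1/3 = -5/9)
Y(V) = -V/(4*(6 + V)) (Y(V) = -(V + V)/(8*(6 + V)) = -2*V/(8*(6 + V)) = -V/(4*(6 + V)))
260*C(-4, Y(r(2, 3))) + sqrt(-249 + 73) = 260*(-11 - 1*(-4)) + sqrt(-249 + 73) = 260*(-11 + 4) + sqrt(-176) = 260*(-7) + 4*I*sqrt(11) = -1820 + 4*I*sqrt(11)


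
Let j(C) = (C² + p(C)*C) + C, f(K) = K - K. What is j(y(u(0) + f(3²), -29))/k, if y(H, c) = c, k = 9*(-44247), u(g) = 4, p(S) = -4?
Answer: -928/398223 ≈ -0.0023304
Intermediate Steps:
f(K) = 0
k = -398223
j(C) = C² - 3*C (j(C) = (C² - 4*C) + C = C² - 3*C)
j(y(u(0) + f(3²), -29))/k = -29*(-3 - 29)/(-398223) = -29*(-32)*(-1/398223) = 928*(-1/398223) = -928/398223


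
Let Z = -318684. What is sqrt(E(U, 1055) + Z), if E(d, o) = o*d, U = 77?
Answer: I*sqrt(237449) ≈ 487.29*I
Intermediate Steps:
E(d, o) = d*o
sqrt(E(U, 1055) + Z) = sqrt(77*1055 - 318684) = sqrt(81235 - 318684) = sqrt(-237449) = I*sqrt(237449)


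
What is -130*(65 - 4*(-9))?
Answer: -13130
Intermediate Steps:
-130*(65 - 4*(-9)) = -130*(65 + 36) = -130*101 = -13130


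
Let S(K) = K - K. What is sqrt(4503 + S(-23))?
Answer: sqrt(4503) ≈ 67.104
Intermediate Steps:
S(K) = 0
sqrt(4503 + S(-23)) = sqrt(4503 + 0) = sqrt(4503)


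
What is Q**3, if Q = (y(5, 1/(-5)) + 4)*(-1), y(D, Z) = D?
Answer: -729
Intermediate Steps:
Q = -9 (Q = (5 + 4)*(-1) = 9*(-1) = -9)
Q**3 = (-9)**3 = -729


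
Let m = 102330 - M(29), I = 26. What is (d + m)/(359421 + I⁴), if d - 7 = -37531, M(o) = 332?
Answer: 64474/816397 ≈ 0.078974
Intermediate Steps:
m = 101998 (m = 102330 - 1*332 = 102330 - 332 = 101998)
d = -37524 (d = 7 - 37531 = -37524)
(d + m)/(359421 + I⁴) = (-37524 + 101998)/(359421 + 26⁴) = 64474/(359421 + 456976) = 64474/816397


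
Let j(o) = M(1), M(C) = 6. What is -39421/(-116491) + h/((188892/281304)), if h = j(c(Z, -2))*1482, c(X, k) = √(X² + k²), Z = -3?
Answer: 899360528355/67914253 ≈ 13243.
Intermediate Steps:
j(o) = 6
h = 8892 (h = 6*1482 = 8892)
-39421/(-116491) + h/((188892/281304)) = -39421/(-116491) + 8892/((188892/281304)) = -39421*(-1/116491) + 8892/((188892*(1/281304))) = 39421/116491 + 8892/(5247/7814) = 39421/116491 + 8892*(7814/5247) = 39421/116491 + 7720232/583 = 899360528355/67914253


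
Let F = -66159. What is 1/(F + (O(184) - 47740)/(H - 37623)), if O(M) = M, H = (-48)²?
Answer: -11773/778874055 ≈ -1.5115e-5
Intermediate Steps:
H = 2304
1/(F + (O(184) - 47740)/(H - 37623)) = 1/(-66159 + (184 - 47740)/(2304 - 37623)) = 1/(-66159 - 47556/(-35319)) = 1/(-66159 - 47556*(-1/35319)) = 1/(-66159 + 15852/11773) = 1/(-778874055/11773) = -11773/778874055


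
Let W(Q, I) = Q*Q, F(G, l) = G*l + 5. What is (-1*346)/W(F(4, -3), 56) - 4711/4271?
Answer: -1708605/209279 ≈ -8.1642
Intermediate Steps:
F(G, l) = 5 + G*l
W(Q, I) = Q²
(-1*346)/W(F(4, -3), 56) - 4711/4271 = (-1*346)/((5 + 4*(-3))²) - 4711/4271 = -346/(5 - 12)² - 4711*1/4271 = -346/((-7)²) - 4711/4271 = -346/49 - 4711/4271 = -1708605/209279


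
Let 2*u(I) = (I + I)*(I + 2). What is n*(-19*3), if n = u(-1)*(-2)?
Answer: -114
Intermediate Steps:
u(I) = I*(2 + I) (u(I) = ((I + I)*(I + 2))/2 = ((2*I)*(2 + I))/2 = (2*I*(2 + I))/2 = I*(2 + I))
n = 2 (n = -(2 - 1)*(-2) = -1*1*(-2) = -1*(-2) = 2)
n*(-19*3) = 2*(-19*3) = 2*(-57) = -114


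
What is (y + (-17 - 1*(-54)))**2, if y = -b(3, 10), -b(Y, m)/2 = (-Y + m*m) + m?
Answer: 63001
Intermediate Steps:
b(Y, m) = -2*m - 2*m**2 + 2*Y (b(Y, m) = -2*((-Y + m*m) + m) = -2*((-Y + m**2) + m) = -2*((m**2 - Y) + m) = -2*(m + m**2 - Y) = -2*m - 2*m**2 + 2*Y)
y = 214 (y = -(-2*10 - 2*10**2 + 2*3) = -(-20 - 2*100 + 6) = -(-20 - 200 + 6) = -1*(-214) = 214)
(y + (-17 - 1*(-54)))**2 = (214 + (-17 - 1*(-54)))**2 = (214 + (-17 + 54))**2 = (214 + 37)**2 = 251**2 = 63001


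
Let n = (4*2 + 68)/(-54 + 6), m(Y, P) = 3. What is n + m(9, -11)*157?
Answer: 5633/12 ≈ 469.42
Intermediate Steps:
n = -19/12 (n = (8 + 68)/(-48) = 76*(-1/48) = -19/12 ≈ -1.5833)
n + m(9, -11)*157 = -19/12 + 3*157 = -19/12 + 471 = 5633/12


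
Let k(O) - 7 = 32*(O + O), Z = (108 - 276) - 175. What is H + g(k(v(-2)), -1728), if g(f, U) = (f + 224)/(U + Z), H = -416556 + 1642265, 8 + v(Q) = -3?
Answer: 2538443812/2071 ≈ 1.2257e+6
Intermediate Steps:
v(Q) = -11 (v(Q) = -8 - 3 = -11)
H = 1225709
Z = -343 (Z = -168 - 175 = -343)
k(O) = 7 + 64*O (k(O) = 7 + 32*(O + O) = 7 + 32*(2*O) = 7 + 64*O)
g(f, U) = (224 + f)/(-343 + U) (g(f, U) = (f + 224)/(U - 343) = (224 + f)/(-343 + U))
H + g(k(v(-2)), -1728) = 1225709 + (224 + (7 + 64*(-11)))/(-343 - 1728) = 1225709 + (224 + (7 - 704))/(-2071) = 1225709 - (224 - 697)/2071 = 1225709 - 1/2071*(-473) = 1225709 + 473/2071 = 2538443812/2071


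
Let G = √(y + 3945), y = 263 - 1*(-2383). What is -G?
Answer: -13*√39 ≈ -81.185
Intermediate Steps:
y = 2646 (y = 263 + 2383 = 2646)
G = 13*√39 (G = √(2646 + 3945) = √6591 = 13*√39 ≈ 81.185)
-G = -13*√39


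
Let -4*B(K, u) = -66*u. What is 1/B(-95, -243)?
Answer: -2/8019 ≈ -0.00024941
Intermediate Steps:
B(K, u) = 33*u/2 (B(K, u) = -(-33)*u/2 = 33*u/2)
1/B(-95, -243) = 1/((33/2)*(-243)) = 1/(-8019/2) = -2/8019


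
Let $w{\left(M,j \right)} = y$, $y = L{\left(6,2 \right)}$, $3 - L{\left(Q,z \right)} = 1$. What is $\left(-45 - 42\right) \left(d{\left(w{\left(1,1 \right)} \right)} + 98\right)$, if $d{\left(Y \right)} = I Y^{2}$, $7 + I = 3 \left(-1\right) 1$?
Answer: $-5046$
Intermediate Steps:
$L{\left(Q,z \right)} = 2$ ($L{\left(Q,z \right)} = 3 - 1 = 2$)
$y = 2$
$w{\left(M,j \right)} = 2$
$I = -10$ ($I = -7 + 3 \left(-1\right) 1 = -7 - 3 = -10$)
$d{\left(Y \right)} = - 10 Y^{2}$
$\left(-45 - 42\right) \left(d{\left(w{\left(1,1 \right)} \right)} + 98\right) = \left(-45 - 42\right) \left(- 10 \cdot 2^{2} + 98\right) = \left(-45 - 42\right) \left(\left(-10\right) 4 + 98\right) = - 87 \left(-40 + 98\right) = \left(-87\right) 58 = -5046$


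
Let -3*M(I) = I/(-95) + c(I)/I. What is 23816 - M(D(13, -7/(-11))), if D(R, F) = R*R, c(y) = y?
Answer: 6787486/285 ≈ 23816.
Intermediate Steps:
D(R, F) = R²
M(I) = -⅓ + I/285 (M(I) = -(I/(-95) + I/I)/3 = -(I*(-1/95) + 1)/3 = -(-I/95 + 1)/3 = -(1 - I/95)/3 = -⅓ + I/285)
23816 - M(D(13, -7/(-11))) = 23816 - (-⅓ + (1/285)*13²) = 23816 - (-⅓ + (1/285)*169) = 23816 - (-⅓ + 169/285) = 23816 - 1*74/285 = 23816 - 74/285 = 6787486/285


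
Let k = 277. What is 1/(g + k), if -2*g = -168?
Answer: 1/361 ≈ 0.0027701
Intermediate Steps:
g = 84 (g = -1/2*(-168) = 84)
1/(g + k) = 1/(84 + 277) = 1/361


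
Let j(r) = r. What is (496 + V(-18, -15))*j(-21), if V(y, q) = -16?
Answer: -10080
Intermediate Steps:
(496 + V(-18, -15))*j(-21) = (496 - 16)*(-21) = 480*(-21) = -10080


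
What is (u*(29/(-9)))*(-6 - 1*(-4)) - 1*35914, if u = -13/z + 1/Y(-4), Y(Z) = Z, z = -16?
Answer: -287283/8 ≈ -35910.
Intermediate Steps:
u = 9/16 (u = -13/(-16) + 1/(-4) = -13*(-1/16) + 1*(-1/4) = 13/16 - 1/4 = 9/16 ≈ 0.56250)
(u*(29/(-9)))*(-6 - 1*(-4)) - 1*35914 = (9*(29/(-9))/16)*(-6 - 1*(-4)) - 1*35914 = (9*(29*(-1/9))/16)*(-6 + 4) - 35914 = ((9/16)*(-29/9))*(-2) - 35914 = -29/16*(-2) - 35914 = 29/8 - 35914 = -287283/8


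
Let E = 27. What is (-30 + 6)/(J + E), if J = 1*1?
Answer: -6/7 ≈ -0.85714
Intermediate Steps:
J = 1
(-30 + 6)/(J + E) = (-30 + 6)/(1 + 27) = -24/28 = -24*1/28 = -6/7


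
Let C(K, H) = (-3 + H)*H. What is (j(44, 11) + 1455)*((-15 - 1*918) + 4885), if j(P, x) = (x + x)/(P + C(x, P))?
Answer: 120754348/21 ≈ 5.7502e+6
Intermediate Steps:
C(K, H) = H*(-3 + H)
j(P, x) = 2*x/(P + P*(-3 + P)) (j(P, x) = (x + x)/(P + P*(-3 + P)) = (2*x)/(P + P*(-3 + P)) = 2*x/(P + P*(-3 + P)))
(j(44, 11) + 1455)*((-15 - 1*918) + 4885) = (2*11/(44*(-2 + 44)) + 1455)*((-15 - 1*918) + 4885) = (2*11*(1/44)/42 + 1455)*((-15 - 918) + 4885) = (2*11*(1/44)*(1/42) + 1455)*(-933 + 4885) = (1/84 + 1455)*3952 = (122221/84)*3952 = 120754348/21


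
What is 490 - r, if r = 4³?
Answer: 426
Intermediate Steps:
r = 64
490 - r = 490 - 1*64 = 490 - 64 = 426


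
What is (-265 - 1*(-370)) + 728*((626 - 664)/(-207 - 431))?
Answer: 47327/319 ≈ 148.36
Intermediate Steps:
(-265 - 1*(-370)) + 728*((626 - 664)/(-207 - 431)) = (-265 + 370) + 728*(-38/(-638)) = 105 + 728*(-38*(-1/638)) = 105 + 728*(19/319) = 105 + 13832/319 = 47327/319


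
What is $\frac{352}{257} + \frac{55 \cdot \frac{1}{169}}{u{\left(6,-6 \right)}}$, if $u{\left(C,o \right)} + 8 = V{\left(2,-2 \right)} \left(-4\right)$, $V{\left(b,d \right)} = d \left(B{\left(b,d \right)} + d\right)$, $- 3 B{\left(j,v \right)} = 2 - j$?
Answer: $\frac{1413577}{1042392} \approx 1.3561$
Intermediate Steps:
$B{\left(j,v \right)} = - \frac{2}{3} + \frac{j}{3}$ ($B{\left(j,v \right)} = - \frac{2 - j}{3} = - \frac{2}{3} + \frac{j}{3}$)
$V{\left(b,d \right)} = d \left(- \frac{2}{3} + d + \frac{b}{3}\right)$ ($V{\left(b,d \right)} = d \left(\left(- \frac{2}{3} + \frac{b}{3}\right) + d\right) = d \left(- \frac{2}{3} + d + \frac{b}{3}\right)$)
$u{\left(C,o \right)} = -24$ ($u{\left(C,o \right)} = -8 + \frac{1}{3} \left(-2\right) \left(-2 + 2 + 3 \left(-2\right)\right) \left(-4\right) = -8 + \frac{1}{3} \left(-2\right) \left(-2 + 2 - 6\right) \left(-4\right) = -8 + \frac{1}{3} \left(-2\right) \left(-6\right) \left(-4\right) = -8 + 4 \left(-4\right) = -8 - 16 = -24$)
$\frac{352}{257} + \frac{55 \cdot \frac{1}{169}}{u{\left(6,-6 \right)}} = \frac{352}{257} + \frac{55 \cdot \frac{1}{169}}{-24} = 352 \cdot \frac{1}{257} + 55 \cdot \frac{1}{169} \left(- \frac{1}{24}\right) = \frac{352}{257} + \frac{55}{169} \left(- \frac{1}{24}\right) = \frac{352}{257} - \frac{55}{4056} = \frac{1413577}{1042392}$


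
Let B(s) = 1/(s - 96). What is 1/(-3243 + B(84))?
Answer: -12/38917 ≈ -0.00030835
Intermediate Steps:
B(s) = 1/(-96 + s)
1/(-3243 + B(84)) = 1/(-3243 + 1/(-96 + 84)) = 1/(-3243 + 1/(-12)) = 1/(-3243 - 1/12) = 1/(-38917/12) = -12/38917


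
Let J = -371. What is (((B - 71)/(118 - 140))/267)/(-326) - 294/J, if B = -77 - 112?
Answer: 20103257/25372743 ≈ 0.79232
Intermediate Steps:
B = -189
(((B - 71)/(118 - 140))/267)/(-326) - 294/J = (((-189 - 71)/(118 - 140))/267)/(-326) - 294/(-371) = (-260/(-22)*(1/267))*(-1/326) - 294*(-1/371) = (-260*(-1/22)*(1/267))*(-1/326) + 42/53 = ((130/11)*(1/267))*(-1/326) + 42/53 = (130/2937)*(-1/326) + 42/53 = -65/478731 + 42/53 = 20103257/25372743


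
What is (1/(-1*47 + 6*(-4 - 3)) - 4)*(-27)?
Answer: 9639/89 ≈ 108.30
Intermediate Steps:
(1/(-1*47 + 6*(-4 - 3)) - 4)*(-27) = (1/(-47 + 6*(-7)) - 4)*(-27) = (1/(-47 - 42) - 4)*(-27) = (1/(-89) - 4)*(-27) = (-1/89 - 4)*(-27) = -357/89*(-27) = 9639/89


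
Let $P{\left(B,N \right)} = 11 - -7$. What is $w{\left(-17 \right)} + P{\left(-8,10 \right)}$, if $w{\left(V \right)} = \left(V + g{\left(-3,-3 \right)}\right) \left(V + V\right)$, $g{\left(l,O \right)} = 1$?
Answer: $562$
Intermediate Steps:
$P{\left(B,N \right)} = 18$ ($P{\left(B,N \right)} = 11 + 7 = 18$)
$w{\left(V \right)} = 2 V \left(1 + V\right)$ ($w{\left(V \right)} = \left(V + 1\right) \left(V + V\right) = \left(1 + V\right) 2 V = 2 V \left(1 + V\right)$)
$w{\left(-17 \right)} + P{\left(-8,10 \right)} = 2 \left(-17\right) \left(1 - 17\right) + 18 = 2 \left(-17\right) \left(-16\right) + 18 = 544 + 18 = 562$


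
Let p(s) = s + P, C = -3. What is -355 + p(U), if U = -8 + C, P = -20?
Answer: -386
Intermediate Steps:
U = -11 (U = -8 - 3 = -11)
p(s) = -20 + s (p(s) = s - 20 = -20 + s)
-355 + p(U) = -355 + (-20 - 11) = -355 - 31 = -386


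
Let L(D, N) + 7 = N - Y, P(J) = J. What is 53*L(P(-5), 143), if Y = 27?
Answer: 5777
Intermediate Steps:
L(D, N) = -34 + N (L(D, N) = -7 + (N - 1*27) = -7 + (N - 27) = -7 + (-27 + N) = -34 + N)
53*L(P(-5), 143) = 53*(-34 + 143) = 53*109 = 5777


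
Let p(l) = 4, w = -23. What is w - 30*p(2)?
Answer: -143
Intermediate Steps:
w - 30*p(2) = -23 - 30*4 = -23 - 120 = -143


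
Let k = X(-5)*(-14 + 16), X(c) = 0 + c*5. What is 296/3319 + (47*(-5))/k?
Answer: 158953/33190 ≈ 4.7892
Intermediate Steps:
X(c) = 5*c (X(c) = 0 + 5*c = 5*c)
k = -50 (k = (5*(-5))*(-14 + 16) = -25*2 = -50)
296/3319 + (47*(-5))/k = 296/3319 + (47*(-5))/(-50) = 296*(1/3319) - 235*(-1/50) = 296/3319 + 47/10 = 158953/33190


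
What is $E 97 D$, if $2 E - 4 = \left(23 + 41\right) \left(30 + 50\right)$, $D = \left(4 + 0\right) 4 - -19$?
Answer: $8697990$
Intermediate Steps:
$D = 35$ ($D = 4 \cdot 4 + 19 = 16 + 19 = 35$)
$E = 2562$ ($E = 2 + \frac{\left(23 + 41\right) \left(30 + 50\right)}{2} = 2 + \frac{64 \cdot 80}{2} = 2 + \frac{1}{2} \cdot 5120 = 2 + 2560 = 2562$)
$E 97 D = 2562 \cdot 97 \cdot 35 = 248514 \cdot 35 = 8697990$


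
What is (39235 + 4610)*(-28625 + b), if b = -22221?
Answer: -2229342870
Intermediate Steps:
(39235 + 4610)*(-28625 + b) = (39235 + 4610)*(-28625 - 22221) = 43845*(-50846) = -2229342870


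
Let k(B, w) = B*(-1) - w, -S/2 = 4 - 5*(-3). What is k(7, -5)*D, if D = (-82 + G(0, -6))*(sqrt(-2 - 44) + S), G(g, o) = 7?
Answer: -5700 + 150*I*sqrt(46) ≈ -5700.0 + 1017.3*I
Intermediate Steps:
S = -38 (S = -2*(4 - 5*(-3)) = -2*(4 + 15) = -2*19 = -38)
k(B, w) = -B - w
D = 2850 - 75*I*sqrt(46) (D = (-82 + 7)*(sqrt(-2 - 44) - 38) = -75*(sqrt(-46) - 38) = -75*(I*sqrt(46) - 38) = -75*(-38 + I*sqrt(46)) = 2850 - 75*I*sqrt(46) ≈ 2850.0 - 508.67*I)
k(7, -5)*D = (-1*7 - 1*(-5))*(2850 - 75*I*sqrt(46)) = (-7 + 5)*(2850 - 75*I*sqrt(46)) = -2*(2850 - 75*I*sqrt(46)) = -5700 + 150*I*sqrt(46)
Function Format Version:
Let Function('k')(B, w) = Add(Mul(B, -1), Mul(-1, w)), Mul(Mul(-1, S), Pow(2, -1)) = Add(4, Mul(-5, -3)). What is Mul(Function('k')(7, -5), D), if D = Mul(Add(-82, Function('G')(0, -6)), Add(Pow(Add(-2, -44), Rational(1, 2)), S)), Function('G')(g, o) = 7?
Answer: Add(-5700, Mul(150, I, Pow(46, Rational(1, 2)))) ≈ Add(-5700.0, Mul(1017.3, I))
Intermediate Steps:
S = -38 (S = Mul(-2, Add(4, Mul(-5, -3))) = Mul(-2, Add(4, 15)) = Mul(-2, 19) = -38)
Function('k')(B, w) = Add(Mul(-1, B), Mul(-1, w))
D = Add(2850, Mul(-75, I, Pow(46, Rational(1, 2)))) (D = Mul(Add(-82, 7), Add(Pow(Add(-2, -44), Rational(1, 2)), -38)) = Mul(-75, Add(Pow(-46, Rational(1, 2)), -38)) = Mul(-75, Add(Mul(I, Pow(46, Rational(1, 2))), -38)) = Mul(-75, Add(-38, Mul(I, Pow(46, Rational(1, 2))))) = Add(2850, Mul(-75, I, Pow(46, Rational(1, 2)))) ≈ Add(2850.0, Mul(-508.67, I)))
Mul(Function('k')(7, -5), D) = Mul(Add(Mul(-1, 7), Mul(-1, -5)), Add(2850, Mul(-75, I, Pow(46, Rational(1, 2))))) = Mul(Add(-7, 5), Add(2850, Mul(-75, I, Pow(46, Rational(1, 2))))) = Mul(-2, Add(2850, Mul(-75, I, Pow(46, Rational(1, 2))))) = Add(-5700, Mul(150, I, Pow(46, Rational(1, 2))))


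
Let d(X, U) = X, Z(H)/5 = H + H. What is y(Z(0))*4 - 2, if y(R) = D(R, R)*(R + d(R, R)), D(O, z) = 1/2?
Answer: -2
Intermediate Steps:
Z(H) = 10*H (Z(H) = 5*(H + H) = 5*(2*H) = 10*H)
D(O, z) = 1/2
y(R) = R (y(R) = (R + R)/2 = (2*R)/2 = R)
y(Z(0))*4 - 2 = (10*0)*4 - 2 = 0*4 - 2 = 0 - 2 = -2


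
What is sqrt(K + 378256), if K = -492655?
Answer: 3*I*sqrt(12711) ≈ 338.23*I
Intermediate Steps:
sqrt(K + 378256) = sqrt(-492655 + 378256) = sqrt(-114399) = 3*I*sqrt(12711)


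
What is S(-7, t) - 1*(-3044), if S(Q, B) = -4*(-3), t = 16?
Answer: 3056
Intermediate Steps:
S(Q, B) = 12
S(-7, t) - 1*(-3044) = 12 - 1*(-3044) = 12 + 3044 = 3056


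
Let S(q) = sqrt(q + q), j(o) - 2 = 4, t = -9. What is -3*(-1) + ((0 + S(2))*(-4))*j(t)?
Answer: -45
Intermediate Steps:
j(o) = 6 (j(o) = 2 + 4 = 6)
S(q) = sqrt(2)*sqrt(q) (S(q) = sqrt(2*q) = sqrt(2)*sqrt(q))
-3*(-1) + ((0 + S(2))*(-4))*j(t) = -3*(-1) + ((0 + sqrt(2)*sqrt(2))*(-4))*6 = 3 + ((0 + 2)*(-4))*6 = 3 + (2*(-4))*6 = 3 - 8*6 = 3 - 48 = -45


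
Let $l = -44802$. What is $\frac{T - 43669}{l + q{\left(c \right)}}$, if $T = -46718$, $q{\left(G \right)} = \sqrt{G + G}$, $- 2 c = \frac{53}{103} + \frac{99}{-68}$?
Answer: $\frac{1492780352184}{739924384117} + \frac{180774 \sqrt{11544343}}{14058563298223} \approx 2.0175$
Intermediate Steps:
$c = \frac{6593}{14008}$ ($c = - \frac{\frac{53}{103} + \frac{99}{-68}}{2} = - \frac{53 \cdot \frac{1}{103} + 99 \left(- \frac{1}{68}\right)}{2} = - \frac{\frac{53}{103} - \frac{99}{68}}{2} = \left(- \frac{1}{2}\right) \left(- \frac{6593}{7004}\right) = \frac{6593}{14008} \approx 0.47066$)
$q{\left(G \right)} = \sqrt{2} \sqrt{G}$ ($q{\left(G \right)} = \sqrt{2 G} = \sqrt{2} \sqrt{G}$)
$\frac{T - 43669}{l + q{\left(c \right)}} = \frac{-46718 - 43669}{-44802 + \sqrt{2} \sqrt{\frac{6593}{14008}}} = - \frac{90387}{-44802 + \sqrt{2} \frac{\sqrt{23088686}}{7004}} = - \frac{90387}{-44802 + \frac{\sqrt{11544343}}{3502}}$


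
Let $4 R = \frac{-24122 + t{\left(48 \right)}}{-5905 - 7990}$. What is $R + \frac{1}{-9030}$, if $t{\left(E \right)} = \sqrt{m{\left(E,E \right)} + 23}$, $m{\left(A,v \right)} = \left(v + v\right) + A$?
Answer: $\frac{777736}{1792455} - \frac{\sqrt{167}}{55580} \approx 0.43366$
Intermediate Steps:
$m{\left(A,v \right)} = A + 2 v$ ($m{\left(A,v \right)} = 2 v + A = A + 2 v$)
$t{\left(E \right)} = \sqrt{23 + 3 E}$ ($t{\left(E \right)} = \sqrt{\left(E + 2 E\right) + 23} = \sqrt{3 E + 23} = \sqrt{23 + 3 E}$)
$R = \frac{1723}{3970} - \frac{\sqrt{167}}{55580}$ ($R = \frac{\left(-24122 + \sqrt{23 + 3 \cdot 48}\right) \frac{1}{-5905 - 7990}}{4} = \frac{\left(-24122 + \sqrt{23 + 144}\right) \frac{1}{-13895}}{4} = \frac{\left(-24122 + \sqrt{167}\right) \left(- \frac{1}{13895}\right)}{4} = \frac{\frac{3446}{1985} - \frac{\sqrt{167}}{13895}}{4} = \frac{1723}{3970} - \frac{\sqrt{167}}{55580} \approx 0.43377$)
$R + \frac{1}{-9030} = \left(\frac{1723}{3970} - \frac{\sqrt{167}}{55580}\right) + \frac{1}{-9030} = \left(\frac{1723}{3970} - \frac{\sqrt{167}}{55580}\right) - \frac{1}{9030} = \frac{777736}{1792455} - \frac{\sqrt{167}}{55580}$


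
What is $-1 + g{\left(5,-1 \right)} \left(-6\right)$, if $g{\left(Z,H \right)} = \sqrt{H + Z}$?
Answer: $-13$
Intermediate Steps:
$-1 + g{\left(5,-1 \right)} \left(-6\right) = -1 + \sqrt{-1 + 5} \left(-6\right) = -1 + \sqrt{4} \left(-6\right) = -1 + 2 \left(-6\right) = -1 - 12 = -13$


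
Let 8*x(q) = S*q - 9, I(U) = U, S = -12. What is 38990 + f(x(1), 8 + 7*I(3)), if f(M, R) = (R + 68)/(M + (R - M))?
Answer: 1130807/29 ≈ 38993.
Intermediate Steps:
x(q) = -9/8 - 3*q/2 (x(q) = (-12*q - 9)/8 = (-9 - 12*q)/8 = -9/8 - 3*q/2)
f(M, R) = (68 + R)/R
38990 + f(x(1), 8 + 7*I(3)) = 38990 + (68 + (8 + 7*3))/(8 + 7*3) = 38990 + (68 + (8 + 21))/(8 + 21) = 38990 + (68 + 29)/29 = 38990 + (1/29)*97 = 38990 + 97/29 = 1130807/29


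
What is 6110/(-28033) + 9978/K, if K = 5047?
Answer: 248876104/141482551 ≈ 1.7591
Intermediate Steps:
6110/(-28033) + 9978/K = 6110/(-28033) + 9978/5047 = 6110*(-1/28033) + 9978*(1/5047) = -6110/28033 + 9978/5047 = 248876104/141482551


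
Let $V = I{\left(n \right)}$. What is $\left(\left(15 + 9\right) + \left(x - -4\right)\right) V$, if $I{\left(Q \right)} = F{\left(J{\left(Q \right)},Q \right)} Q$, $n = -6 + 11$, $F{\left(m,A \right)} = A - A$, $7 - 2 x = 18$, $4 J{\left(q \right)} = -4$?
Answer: $0$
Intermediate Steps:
$J{\left(q \right)} = -1$ ($J{\left(q \right)} = \frac{1}{4} \left(-4\right) = -1$)
$x = - \frac{11}{2}$ ($x = \frac{7}{2} - 9 = - \frac{11}{2} \approx -5.5$)
$F{\left(m,A \right)} = 0$
$n = 5$
$I{\left(Q \right)} = 0$ ($I{\left(Q \right)} = 0 Q = 0$)
$V = 0$
$\left(\left(15 + 9\right) + \left(x - -4\right)\right) V = \left(\left(15 + 9\right) - \frac{3}{2}\right) 0 = \left(24 + \left(- \frac{11}{2} + 4\right)\right) 0 = \left(24 - \frac{3}{2}\right) 0 = \frac{45}{2} \cdot 0 = 0$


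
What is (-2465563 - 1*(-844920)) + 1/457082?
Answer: -740766743725/457082 ≈ -1.6206e+6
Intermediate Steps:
(-2465563 - 1*(-844920)) + 1/457082 = (-2465563 + 844920) + 1/457082 = -1620643 + 1/457082 = -740766743725/457082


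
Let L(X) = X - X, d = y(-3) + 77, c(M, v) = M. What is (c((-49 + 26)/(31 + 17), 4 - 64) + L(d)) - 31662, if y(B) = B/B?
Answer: -1519799/48 ≈ -31662.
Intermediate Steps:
y(B) = 1
d = 78 (d = 1 + 77 = 78)
L(X) = 0
(c((-49 + 26)/(31 + 17), 4 - 64) + L(d)) - 31662 = ((-49 + 26)/(31 + 17) + 0) - 31662 = (-23/48 + 0) - 31662 = -23/48 - 31662 = -1519799/48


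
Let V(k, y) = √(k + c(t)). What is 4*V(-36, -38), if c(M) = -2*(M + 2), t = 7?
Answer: 12*I*√6 ≈ 29.394*I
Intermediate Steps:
c(M) = -4 - 2*M (c(M) = -2*(2 + M) = -4 - 2*M)
V(k, y) = √(-18 + k) (V(k, y) = √(k + (-4 - 2*7)) = √(k + (-4 - 14)) = √(k - 18) = √(-18 + k))
4*V(-36, -38) = 4*√(-18 - 36) = 4*√(-54) = 4*(3*I*√6) = 12*I*√6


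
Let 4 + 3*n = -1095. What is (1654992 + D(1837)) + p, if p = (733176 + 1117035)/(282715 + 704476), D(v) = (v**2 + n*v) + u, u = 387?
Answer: 12903560355004/2961573 ≈ 4.3570e+6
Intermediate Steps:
n = -1099/3 (n = -4/3 + (1/3)*(-1095) = -4/3 - 365 = -1099/3 ≈ -366.33)
D(v) = 387 + v**2 - 1099*v/3 (D(v) = (v**2 - 1099*v/3) + 387 = 387 + v**2 - 1099*v/3)
p = 1850211/987191 ≈ 1.8742
(1654992 + D(1837)) + p = (1654992 + (387 + 1837**2 - 1099/3*1837)) + 1850211/987191 = (1654992 + (387 + 3374569 - 2018863/3)) + 1850211/987191 = (1654992 + 8106005/3) + 1850211/987191 = 13070981/3 + 1850211/987191 = 12903560355004/2961573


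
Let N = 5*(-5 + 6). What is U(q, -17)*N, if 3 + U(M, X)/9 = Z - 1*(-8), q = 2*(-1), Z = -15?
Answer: -450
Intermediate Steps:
q = -2
U(M, X) = -90 (U(M, X) = -27 + 9*(-15 - 1*(-8)) = -27 + 9*(-15 + 8) = -27 + 9*(-7) = -27 - 63 = -90)
N = 5 (N = 5*1 = 5)
U(q, -17)*N = -90*5 = -450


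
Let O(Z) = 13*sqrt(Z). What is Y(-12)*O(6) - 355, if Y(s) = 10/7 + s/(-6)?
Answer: -355 + 312*sqrt(6)/7 ≈ -245.82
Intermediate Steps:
Y(s) = 10/7 - s/6 (Y(s) = 10*(1/7) + s*(-1/6) = 10/7 - s/6)
Y(-12)*O(6) - 355 = (10/7 - 1/6*(-12))*(13*sqrt(6)) - 355 = (10/7 + 2)*(13*sqrt(6)) - 355 = 24*(13*sqrt(6))/7 - 355 = 312*sqrt(6)/7 - 355 = -355 + 312*sqrt(6)/7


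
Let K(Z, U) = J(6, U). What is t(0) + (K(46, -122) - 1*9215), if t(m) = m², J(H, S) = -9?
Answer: -9224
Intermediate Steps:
K(Z, U) = -9
t(0) + (K(46, -122) - 1*9215) = 0² + (-9 - 1*9215) = 0 + (-9 - 9215) = 0 - 9224 = -9224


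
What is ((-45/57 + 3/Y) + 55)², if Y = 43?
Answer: 1966656409/667489 ≈ 2946.4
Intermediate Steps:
((-45/57 + 3/Y) + 55)² = ((-45/57 + 3/43) + 55)² = ((-45*1/57 + 3*(1/43)) + 55)² = ((-15/19 + 3/43) + 55)² = (-588/817 + 55)² = (44347/817)² = 1966656409/667489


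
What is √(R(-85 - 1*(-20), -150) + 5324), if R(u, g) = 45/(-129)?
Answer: √9843431/43 ≈ 72.963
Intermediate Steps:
R(u, g) = -15/43 (R(u, g) = 45*(-1/129) = -15/43)
√(R(-85 - 1*(-20), -150) + 5324) = √(-15/43 + 5324) = √(228917/43) = √9843431/43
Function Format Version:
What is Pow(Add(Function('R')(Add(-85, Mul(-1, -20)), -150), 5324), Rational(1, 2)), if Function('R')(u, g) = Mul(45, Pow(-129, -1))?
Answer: Mul(Rational(1, 43), Pow(9843431, Rational(1, 2))) ≈ 72.963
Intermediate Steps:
Function('R')(u, g) = Rational(-15, 43) (Function('R')(u, g) = Mul(45, Rational(-1, 129)) = Rational(-15, 43))
Pow(Add(Function('R')(Add(-85, Mul(-1, -20)), -150), 5324), Rational(1, 2)) = Pow(Add(Rational(-15, 43), 5324), Rational(1, 2)) = Pow(Rational(228917, 43), Rational(1, 2)) = Mul(Rational(1, 43), Pow(9843431, Rational(1, 2)))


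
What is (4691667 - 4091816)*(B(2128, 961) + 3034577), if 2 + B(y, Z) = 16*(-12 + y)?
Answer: 1840601403781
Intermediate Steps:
B(y, Z) = -194 + 16*y (B(y, Z) = -2 + 16*(-12 + y) = -2 + (-192 + 16*y) = -194 + 16*y)
(4691667 - 4091816)*(B(2128, 961) + 3034577) = (4691667 - 4091816)*((-194 + 16*2128) + 3034577) = 599851*((-194 + 34048) + 3034577) = 599851*(33854 + 3034577) = 599851*3068431 = 1840601403781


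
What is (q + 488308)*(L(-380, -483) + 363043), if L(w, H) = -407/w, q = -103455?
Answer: 53093067953191/380 ≈ 1.3972e+11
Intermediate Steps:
(q + 488308)*(L(-380, -483) + 363043) = (-103455 + 488308)*(-407/(-380) + 363043) = 384853*(-407*(-1/380) + 363043) = 384853*(407/380 + 363043) = 384853*(137956747/380) = 53093067953191/380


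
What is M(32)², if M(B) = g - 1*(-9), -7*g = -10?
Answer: 5329/49 ≈ 108.76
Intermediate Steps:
g = 10/7 (g = -⅐*(-10) = 10/7 ≈ 1.4286)
M(B) = 73/7 (M(B) = 10/7 - 1*(-9) = 10/7 + 9 = 73/7)
M(32)² = (73/7)² = 5329/49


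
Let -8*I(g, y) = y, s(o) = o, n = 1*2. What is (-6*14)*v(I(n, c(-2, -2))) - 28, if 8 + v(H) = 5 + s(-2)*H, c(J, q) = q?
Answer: 266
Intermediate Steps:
n = 2
I(g, y) = -y/8
v(H) = -3 - 2*H (v(H) = -8 + (5 - 2*H) = -3 - 2*H)
(-6*14)*v(I(n, c(-2, -2))) - 28 = (-6*14)*(-3 - (-1)*(-2)/4) - 28 = -84*(-3 - 2*¼) - 28 = -84*(-3 - ½) - 28 = -84*(-7/2) - 28 = 294 - 28 = 266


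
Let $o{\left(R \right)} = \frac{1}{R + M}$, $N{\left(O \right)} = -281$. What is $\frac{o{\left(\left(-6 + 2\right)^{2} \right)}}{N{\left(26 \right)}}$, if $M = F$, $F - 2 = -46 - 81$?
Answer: $\frac{1}{30629} \approx 3.2649 \cdot 10^{-5}$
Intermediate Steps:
$F = -125$ ($F = 2 - 127 = -125$)
$M = -125$
$o{\left(R \right)} = \frac{1}{-125 + R}$ ($o{\left(R \right)} = \frac{1}{R - 125} = \frac{1}{-125 + R}$)
$\frac{o{\left(\left(-6 + 2\right)^{2} \right)}}{N{\left(26 \right)}} = \frac{1}{\left(-125 + \left(-6 + 2\right)^{2}\right) \left(-281\right)} = \frac{1}{-125 + \left(-4\right)^{2}} \left(- \frac{1}{281}\right) = \frac{1}{-125 + 16} \left(- \frac{1}{281}\right) = \frac{1}{-109} \left(- \frac{1}{281}\right) = \left(- \frac{1}{109}\right) \left(- \frac{1}{281}\right) = \frac{1}{30629}$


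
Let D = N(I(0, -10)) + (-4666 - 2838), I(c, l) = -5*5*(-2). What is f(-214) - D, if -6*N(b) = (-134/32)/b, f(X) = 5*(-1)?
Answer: 35995133/4800 ≈ 7499.0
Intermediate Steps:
I(c, l) = 50 (I(c, l) = -25*(-2) = 50)
f(X) = -5
N(b) = 67/(96*b) (N(b) = -(-134/32)/(6*b) = -(-134*1/32)/(6*b) = -(-67)/(96*b) = 67/(96*b))
D = -36019133/4800 (D = (67/96)/50 + (-4666 - 2838) = (67/96)*(1/50) - 7504 = 67/4800 - 7504 = -36019133/4800 ≈ -7504.0)
f(-214) - D = -5 - 1*(-36019133/4800) = -5 + 36019133/4800 = 35995133/4800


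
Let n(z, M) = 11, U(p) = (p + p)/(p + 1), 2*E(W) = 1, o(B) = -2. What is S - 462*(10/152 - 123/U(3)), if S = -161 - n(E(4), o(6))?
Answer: 1431901/38 ≈ 37682.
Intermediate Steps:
E(W) = ½ (E(W) = (½)*1 = ½)
U(p) = 2*p/(1 + p) (U(p) = (2*p)/(1 + p) = 2*p/(1 + p))
S = -172 (S = -161 - 1*11 = -161 - 11 = -172)
S - 462*(10/152 - 123/U(3)) = -172 - 462*(10/152 - 123/(2*3/(1 + 3))) = -172 - 462*(10*(1/152) - 123/(2*3/4)) = -172 - 462*(5/76 - 123/(2*3*(¼))) = -172 - 462*(5/76 - 123/3/2) = -172 - 462*(5/76 - 123*⅔) = -172 - 462*(5/76 - 82) = -172 - 462*(-6227/76) = -172 + 1438437/38 = 1431901/38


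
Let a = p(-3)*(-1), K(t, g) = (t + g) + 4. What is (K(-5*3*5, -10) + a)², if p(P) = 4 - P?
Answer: 7744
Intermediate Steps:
K(t, g) = 4 + g + t (K(t, g) = (g + t) + 4 = 4 + g + t)
a = -7 (a = (4 - 1*(-3))*(-1) = (4 + 3)*(-1) = 7*(-1) = -7)
(K(-5*3*5, -10) + a)² = ((4 - 10 - 5*3*5) - 7)² = ((4 - 10 - 15*5) - 7)² = ((4 - 10 - 75) - 7)² = (-81 - 7)² = (-88)² = 7744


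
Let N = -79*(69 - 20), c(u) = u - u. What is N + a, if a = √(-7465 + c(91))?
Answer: -3871 + I*√7465 ≈ -3871.0 + 86.4*I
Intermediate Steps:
c(u) = 0
a = I*√7465 (a = √(-7465 + 0) = √(-7465) = I*√7465 ≈ 86.4*I)
N = -3871 (N = -79*49 = -3871)
N + a = -3871 + I*√7465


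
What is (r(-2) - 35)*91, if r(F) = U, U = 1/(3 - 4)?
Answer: -3276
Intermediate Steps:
U = -1 (U = 1/(-1) = -1)
r(F) = -1
(r(-2) - 35)*91 = (-1 - 35)*91 = -36*91 = -3276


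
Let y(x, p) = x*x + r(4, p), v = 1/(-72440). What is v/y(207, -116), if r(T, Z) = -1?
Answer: -1/3103909120 ≈ -3.2217e-10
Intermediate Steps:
v = -1/72440 ≈ -1.3805e-5
y(x, p) = -1 + x² (y(x, p) = x*x - 1 = x² - 1 = -1 + x²)
v/y(207, -116) = -1/(72440*(-1 + 207²)) = -1/(72440*(-1 + 42849)) = -1/72440/42848 = -1/72440*1/42848 = -1/3103909120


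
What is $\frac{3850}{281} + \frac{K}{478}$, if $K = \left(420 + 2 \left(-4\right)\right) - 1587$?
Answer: $\frac{1510125}{134318} \approx 11.243$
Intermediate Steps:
$K = -1175$ ($K = \left(420 - 8\right) - 1587 = 412 - 1587 = -1175$)
$\frac{3850}{281} + \frac{K}{478} = \frac{3850}{281} - \frac{1175}{478} = \frac{1510125}{134318}$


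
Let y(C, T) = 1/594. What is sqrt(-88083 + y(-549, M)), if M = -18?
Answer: I*sqrt(3453205866)/198 ≈ 296.79*I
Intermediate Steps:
y(C, T) = 1/594
sqrt(-88083 + y(-549, M)) = sqrt(-88083 + 1/594) = sqrt(-52321301/594) = I*sqrt(3453205866)/198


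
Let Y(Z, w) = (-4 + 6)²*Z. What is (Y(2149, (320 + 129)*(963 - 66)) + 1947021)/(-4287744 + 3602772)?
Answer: -1955617/684972 ≈ -2.8550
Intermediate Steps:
Y(Z, w) = 4*Z (Y(Z, w) = 2²*Z = 4*Z)
(Y(2149, (320 + 129)*(963 - 66)) + 1947021)/(-4287744 + 3602772) = (4*2149 + 1947021)/(-4287744 + 3602772) = (8596 + 1947021)/(-684972) = 1955617*(-1/684972) = -1955617/684972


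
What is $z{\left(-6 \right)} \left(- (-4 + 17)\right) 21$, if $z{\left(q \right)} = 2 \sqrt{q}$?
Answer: $- 546 i \sqrt{6} \approx - 1337.4 i$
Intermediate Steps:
$z{\left(-6 \right)} \left(- (-4 + 17)\right) 21 = 2 \sqrt{-6} \left(- (-4 + 17)\right) 21 = 2 i \sqrt{6} \left(\left(-1\right) 13\right) 21 = 2 i \sqrt{6} \left(-13\right) 21 = - 26 i \sqrt{6} \cdot 21 = - 546 i \sqrt{6}$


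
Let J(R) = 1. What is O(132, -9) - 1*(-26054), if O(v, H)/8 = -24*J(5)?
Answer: 25862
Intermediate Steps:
O(v, H) = -192 (O(v, H) = 8*(-24*1) = 8*(-24) = -192)
O(132, -9) - 1*(-26054) = -192 - 1*(-26054) = -192 + 26054 = 25862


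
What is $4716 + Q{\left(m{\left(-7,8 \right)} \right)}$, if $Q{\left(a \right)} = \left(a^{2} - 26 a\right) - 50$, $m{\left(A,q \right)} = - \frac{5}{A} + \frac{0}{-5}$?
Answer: $\frac{227749}{49} \approx 4647.9$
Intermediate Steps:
$m{\left(A,q \right)} = - \frac{5}{A}$ ($m{\left(A,q \right)} = - \frac{5}{A} + 0 \left(- \frac{1}{5}\right) = - \frac{5}{A} + 0 = - \frac{5}{A}$)
$Q{\left(a \right)} = -50 + a^{2} - 26 a$
$4716 + Q{\left(m{\left(-7,8 \right)} \right)} = 4716 - \left(50 - \frac{25}{49} + 26 \left(-5\right) \frac{1}{-7}\right) = 4716 - \left(50 - \frac{25}{49} + 26 \left(-5\right) \left(- \frac{1}{7}\right)\right) = 4716 - \left(\frac{480}{7} - \frac{25}{49}\right) = 4716 - \frac{3335}{49} = \frac{227749}{49}$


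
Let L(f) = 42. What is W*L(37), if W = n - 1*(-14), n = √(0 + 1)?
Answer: 630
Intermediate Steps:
n = 1 (n = √1 = 1)
W = 15 (W = 1 - 1*(-14) = 1 + 14 = 15)
W*L(37) = 15*42 = 630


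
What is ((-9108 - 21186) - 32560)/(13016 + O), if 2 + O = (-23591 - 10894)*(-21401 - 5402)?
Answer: -62854/924314469 ≈ -6.8001e-5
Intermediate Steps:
O = 924301453 (O = -2 + (-23591 - 10894)*(-21401 - 5402) = -2 - 34485*(-26803) = -2 + 924301455 = 924301453)
((-9108 - 21186) - 32560)/(13016 + O) = ((-9108 - 21186) - 32560)/(13016 + 924301453) = (-30294 - 32560)/924314469 = -62854*1/924314469 = -62854/924314469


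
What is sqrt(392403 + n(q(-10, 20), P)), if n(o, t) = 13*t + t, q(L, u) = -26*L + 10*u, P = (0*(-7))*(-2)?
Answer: 11*sqrt(3243) ≈ 626.42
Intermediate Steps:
P = 0 (P = 0*(-2) = 0)
n(o, t) = 14*t
sqrt(392403 + n(q(-10, 20), P)) = sqrt(392403 + 14*0) = sqrt(392403 + 0) = sqrt(392403) = 11*sqrt(3243)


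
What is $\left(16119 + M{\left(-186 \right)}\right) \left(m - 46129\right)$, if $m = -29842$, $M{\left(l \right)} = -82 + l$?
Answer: $-1204216321$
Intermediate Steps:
$\left(16119 + M{\left(-186 \right)}\right) \left(m - 46129\right) = \left(16119 - 268\right) \left(-29842 - 46129\right) = \left(16119 - 268\right) \left(-75971\right) = 15851 \left(-75971\right) = -1204216321$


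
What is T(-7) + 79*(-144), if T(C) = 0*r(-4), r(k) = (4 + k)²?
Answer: -11376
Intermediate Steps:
T(C) = 0 (T(C) = 0*(4 - 4)² = 0*0² = 0*0 = 0)
T(-7) + 79*(-144) = 0 + 79*(-144) = 0 - 11376 = -11376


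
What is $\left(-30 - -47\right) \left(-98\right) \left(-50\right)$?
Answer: $83300$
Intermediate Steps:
$\left(-30 - -47\right) \left(-98\right) \left(-50\right) = \left(-30 + 47\right) \left(-98\right) \left(-50\right) = 17 \left(-98\right) \left(-50\right) = \left(-1666\right) \left(-50\right) = 83300$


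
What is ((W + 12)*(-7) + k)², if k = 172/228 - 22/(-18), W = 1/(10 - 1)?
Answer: 200477281/29241 ≈ 6856.0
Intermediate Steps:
W = ⅑ (W = 1/9 = ⅑ ≈ 0.11111)
k = 338/171 (k = 172*(1/228) - 22*(-1/18) = 43/57 + 11/9 = 338/171 ≈ 1.9766)
((W + 12)*(-7) + k)² = ((⅑ + 12)*(-7) + 338/171)² = ((109/9)*(-7) + 338/171)² = (-763/9 + 338/171)² = (-14159/171)² = 200477281/29241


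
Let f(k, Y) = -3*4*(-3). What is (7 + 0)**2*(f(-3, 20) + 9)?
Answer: 2205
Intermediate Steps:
f(k, Y) = 36 (f(k, Y) = -12*(-3) = 36)
(7 + 0)**2*(f(-3, 20) + 9) = (7 + 0)**2*(36 + 9) = 7**2*45 = 49*45 = 2205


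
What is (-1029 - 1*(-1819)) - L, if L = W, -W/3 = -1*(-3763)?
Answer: 12079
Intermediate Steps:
W = -11289 (W = -(-3)*(-3763) = -3*3763 = -11289)
L = -11289
(-1029 - 1*(-1819)) - L = (-1029 - 1*(-1819)) - 1*(-11289) = (-1029 + 1819) + 11289 = 790 + 11289 = 12079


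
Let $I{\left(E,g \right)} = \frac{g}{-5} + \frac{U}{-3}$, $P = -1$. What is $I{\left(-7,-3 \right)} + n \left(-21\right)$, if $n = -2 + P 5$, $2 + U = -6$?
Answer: $\frac{2254}{15} \approx 150.27$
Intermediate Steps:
$U = -8$ ($U = -2 - 6 = -8$)
$n = -7$ ($n = -2 - 5 = -7$)
$I{\left(E,g \right)} = \frac{8}{3} - \frac{g}{5}$ ($I{\left(E,g \right)} = \frac{g}{-5} - \frac{8}{-3} = g \left(- \frac{1}{5}\right) - - \frac{8}{3} = - \frac{g}{5} + \frac{8}{3} = \frac{8}{3} - \frac{g}{5}$)
$I{\left(-7,-3 \right)} + n \left(-21\right) = \left(\frac{8}{3} - - \frac{3}{5}\right) - -147 = \left(\frac{8}{3} + \frac{3}{5}\right) + 147 = \frac{49}{15} + 147 = \frac{2254}{15}$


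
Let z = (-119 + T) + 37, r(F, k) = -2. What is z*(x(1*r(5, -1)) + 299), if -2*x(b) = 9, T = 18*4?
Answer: -2945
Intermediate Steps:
T = 72
x(b) = -9/2 (x(b) = -1/2*9 = -9/2)
z = -10 (z = (-119 + 72) + 37 = -47 + 37 = -10)
z*(x(1*r(5, -1)) + 299) = -10*(-9/2 + 299) = -10*589/2 = -2945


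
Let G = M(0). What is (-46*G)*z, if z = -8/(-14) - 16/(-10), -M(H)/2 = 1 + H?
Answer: 6992/35 ≈ 199.77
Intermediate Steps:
M(H) = -2 - 2*H (M(H) = -2*(1 + H) = -2 - 2*H)
G = -2 (G = -2 - 2*0 = -2 + 0 = -2)
z = 76/35 (z = -8*(-1/14) - 16*(-1/10) = 4/7 + 8/5 = 76/35 ≈ 2.1714)
(-46*G)*z = -46*(-2)*(76/35) = 92*(76/35) = 6992/35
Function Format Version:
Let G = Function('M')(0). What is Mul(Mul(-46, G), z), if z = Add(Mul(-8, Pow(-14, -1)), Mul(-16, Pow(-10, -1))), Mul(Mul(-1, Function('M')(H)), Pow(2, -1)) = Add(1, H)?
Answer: Rational(6992, 35) ≈ 199.77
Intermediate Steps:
Function('M')(H) = Add(-2, Mul(-2, H)) (Function('M')(H) = Mul(-2, Add(1, H)) = Add(-2, Mul(-2, H)))
G = -2 (G = Add(-2, Mul(-2, 0)) = Add(-2, 0) = -2)
z = Rational(76, 35) (z = Add(Mul(-8, Rational(-1, 14)), Mul(-16, Rational(-1, 10))) = Add(Rational(4, 7), Rational(8, 5)) = Rational(76, 35) ≈ 2.1714)
Mul(Mul(-46, G), z) = Mul(Mul(-46, -2), Rational(76, 35)) = Mul(92, Rational(76, 35)) = Rational(6992, 35)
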